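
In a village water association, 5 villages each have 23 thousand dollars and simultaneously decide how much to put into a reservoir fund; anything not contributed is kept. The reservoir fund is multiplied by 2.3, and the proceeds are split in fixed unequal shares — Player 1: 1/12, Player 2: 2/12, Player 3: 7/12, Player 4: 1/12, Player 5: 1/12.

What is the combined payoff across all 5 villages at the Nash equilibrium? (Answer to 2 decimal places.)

A player with share s gets back 2.3·s per unit contributed, so full contribution is dominant for anyone with s > 1/2.3 = 0.4348 and zero contribution is dominant for anyone below.
Player 3 alone (share 7/12) is above the threshold, contributing 23; the remaining 4 contribute 0. Total contributed: 23.
The reservoir fund pays out 2.3 × 23 = 52.90 in total (split across the unequal shares, but the aggregate is all that matters for the group sum).
The 4 free-riders keep 23 each, adding 92. Group total = 92 + 52.90 = 144.90.

144.90 thousand dollars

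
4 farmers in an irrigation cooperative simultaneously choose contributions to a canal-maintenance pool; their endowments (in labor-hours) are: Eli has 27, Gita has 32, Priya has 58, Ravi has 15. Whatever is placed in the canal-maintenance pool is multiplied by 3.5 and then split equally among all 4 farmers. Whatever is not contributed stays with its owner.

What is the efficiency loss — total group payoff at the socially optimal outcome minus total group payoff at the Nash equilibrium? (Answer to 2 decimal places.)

330.00 labor-hours

The private return per contributed unit is 3.5/4 = 0.8750 < 1 for every player regardless of endowment, so the Nash equilibrium is zero contribution and the group total is Σ E_j = 27 + 32 + 58 + 15 = 132.
Each contributed unit returns 3.500 to the group, so the social optimum is full contribution by everyone: group total = 3.500 × 132 = 462.00.
Efficiency loss = (3.500 − 1) × 132 = 330.00.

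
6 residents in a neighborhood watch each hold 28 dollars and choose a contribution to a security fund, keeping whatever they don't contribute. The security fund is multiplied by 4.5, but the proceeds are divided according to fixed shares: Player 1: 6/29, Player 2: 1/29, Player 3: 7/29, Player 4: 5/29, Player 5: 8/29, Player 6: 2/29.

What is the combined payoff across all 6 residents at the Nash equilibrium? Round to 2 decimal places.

Each unit j contributes comes back to j as 4.5 × (j's share), so j prefers to contribute only if that share exceeds 1/4.5 = 0.2222; otherwise keeping the unit dominates.
The shares above 0.2222 belong to Player 3 and Player 5, contributing 28 each; the remaining 4 contribute 0. Total contributed: 56.
The security fund pays out 4.5 × 56 = 252.00 in total (split across the unequal shares, but the aggregate is all that matters for the group sum).
The 4 free-riders keep 28 each, adding 112. Group total = 112 + 252.00 = 364.00.

364.00 dollars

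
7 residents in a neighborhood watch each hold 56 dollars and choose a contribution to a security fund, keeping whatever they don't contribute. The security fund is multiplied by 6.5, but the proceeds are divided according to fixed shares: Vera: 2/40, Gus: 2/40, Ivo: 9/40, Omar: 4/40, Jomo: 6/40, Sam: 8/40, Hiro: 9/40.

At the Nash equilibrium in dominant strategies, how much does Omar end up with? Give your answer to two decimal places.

For player j, contributing a unit is worthwhile iff 6.5 × (j's share) ≥ 1, i.e. iff j's share is at least 0.1538.
The shares above 0.1538 belong to Ivo, Sam and Hiro, contributing 56 each; the remaining 4 contribute 0. Total contributed: 168.
Omar keeps 56 and receives 6.5 × 168 × 4/40 = 109.20 from the security fund, for a payoff of 165.20.

165.20 dollars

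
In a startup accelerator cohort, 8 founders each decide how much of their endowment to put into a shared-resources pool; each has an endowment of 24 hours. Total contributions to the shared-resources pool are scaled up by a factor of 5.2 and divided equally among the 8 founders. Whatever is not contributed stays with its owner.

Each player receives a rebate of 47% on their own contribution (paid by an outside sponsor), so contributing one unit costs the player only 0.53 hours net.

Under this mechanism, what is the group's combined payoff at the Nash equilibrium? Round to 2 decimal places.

The effective private return per unit is now (5.2/8) / 0.53 = 1.2264 > 1, so every player's dominant strategy flips to full contribution.
At the Nash equilibrium everyone contributes 24. Group total payoff = 8 × (24 × 0.47 + 5.2 × 24) = 1088.64.

1088.64 hours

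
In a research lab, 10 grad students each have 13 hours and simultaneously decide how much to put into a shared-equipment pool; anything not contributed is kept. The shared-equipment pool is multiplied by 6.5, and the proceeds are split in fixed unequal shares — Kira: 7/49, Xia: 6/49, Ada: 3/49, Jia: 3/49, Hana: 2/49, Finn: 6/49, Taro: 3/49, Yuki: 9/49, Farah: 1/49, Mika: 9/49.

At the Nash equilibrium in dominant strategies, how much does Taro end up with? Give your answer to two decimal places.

23.35 hours

For player j, contributing a unit is worthwhile iff 6.5 × (j's share) ≥ 1, i.e. iff j's share is at least 0.1538.
Yuki and Mika clear that bar, contributing 13 each; the remaining 8 contribute 0. Total contributed: 26.
Taro keeps 13 and receives 6.5 × 26 × 3/49 = 10.35 from the shared-equipment pool, for a payoff of 23.35.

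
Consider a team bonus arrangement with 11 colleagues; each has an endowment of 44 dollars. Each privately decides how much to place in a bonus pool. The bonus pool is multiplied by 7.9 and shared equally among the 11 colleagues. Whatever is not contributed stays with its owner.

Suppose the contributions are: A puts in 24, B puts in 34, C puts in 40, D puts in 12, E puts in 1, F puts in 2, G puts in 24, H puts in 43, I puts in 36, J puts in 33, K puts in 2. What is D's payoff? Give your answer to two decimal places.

Total contributed: 24 + 34 + 40 + 12 + 1 + 2 + 24 + 43 + 36 + 33 + 2 = 251.
Each receives 7.9 × 251 / 11 = 180.26 from the bonus pool.
D keeps 44 − 12 = 32, so D's payoff is 32 + 180.26 = 212.26.

212.26 dollars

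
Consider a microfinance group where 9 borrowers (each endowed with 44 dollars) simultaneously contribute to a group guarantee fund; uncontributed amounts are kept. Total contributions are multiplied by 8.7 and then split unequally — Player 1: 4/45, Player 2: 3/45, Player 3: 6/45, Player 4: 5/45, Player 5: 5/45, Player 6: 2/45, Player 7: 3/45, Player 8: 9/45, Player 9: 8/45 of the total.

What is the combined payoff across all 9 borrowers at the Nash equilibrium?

A player with share s gets back 8.7·s per unit contributed, so full contribution is dominant for anyone with s > 1/8.7 = 0.1149 and zero contribution is dominant for anyone below.
Player 3, Player 8 and Player 9 are above the threshold, contributing 44 each; the remaining 6 contribute 0. Total contributed: 132.
The group guarantee fund pays out 8.7 × 132 = 1148.40 in total (split across the unequal shares, but the aggregate is all that matters for the group sum).
The 6 free-riders keep 44 each, adding 264. Group total = 264 + 1148.40 = 1412.40.

1412.40 dollars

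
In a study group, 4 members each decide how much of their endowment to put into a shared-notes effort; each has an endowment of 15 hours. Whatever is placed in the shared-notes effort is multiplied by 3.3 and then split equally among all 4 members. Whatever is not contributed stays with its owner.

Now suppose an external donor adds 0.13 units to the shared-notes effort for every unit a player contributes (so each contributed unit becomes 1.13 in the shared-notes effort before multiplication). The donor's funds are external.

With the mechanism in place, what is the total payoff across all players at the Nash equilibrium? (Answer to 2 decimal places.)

Even with the mechanism, each unit contributed returns only 3.3 × 1.13 / 4 = 0.9323 per unit of net cost, so contributing nothing is still dominant.
Everyone keeps their endowment and the group total is 4 × 15 = 60.

60.00 hours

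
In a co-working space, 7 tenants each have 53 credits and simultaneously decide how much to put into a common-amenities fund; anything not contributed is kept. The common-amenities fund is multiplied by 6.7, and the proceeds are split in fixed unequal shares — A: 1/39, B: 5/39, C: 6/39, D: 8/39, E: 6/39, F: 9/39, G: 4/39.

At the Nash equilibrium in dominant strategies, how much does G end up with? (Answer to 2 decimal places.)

For player j, contributing a unit is worthwhile iff 6.7 × (j's share) ≥ 1, i.e. iff j's share is at least 0.1493.
The shares above 0.1493 belong to C, D, E and F, contributing 53 each; the remaining 3 contribute 0. Total contributed: 212.
G keeps 53 and receives 6.7 × 212 × 4/39 = 145.68 from the common-amenities fund, for a payoff of 198.68.

198.68 credits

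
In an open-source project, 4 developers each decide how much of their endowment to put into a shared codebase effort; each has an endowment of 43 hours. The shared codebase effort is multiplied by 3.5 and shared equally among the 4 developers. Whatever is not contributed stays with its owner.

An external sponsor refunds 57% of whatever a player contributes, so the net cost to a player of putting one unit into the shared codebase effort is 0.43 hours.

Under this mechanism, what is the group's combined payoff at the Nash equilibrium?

The effective private return per unit is now (3.5/4) / 0.43 = 2.0349 > 1, so every player's dominant strategy flips to full contribution.
So the Nash equilibrium is full contribution by all 4; the group earns 4 × (43 × 0.57 + 3.5 × 43) = 700.04.

700.04 hours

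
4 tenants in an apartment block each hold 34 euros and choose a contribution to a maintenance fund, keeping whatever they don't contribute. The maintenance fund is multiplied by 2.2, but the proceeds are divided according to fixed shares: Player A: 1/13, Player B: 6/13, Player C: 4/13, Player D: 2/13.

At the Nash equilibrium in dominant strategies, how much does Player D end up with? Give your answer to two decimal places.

Each unit j contributes comes back to j as 2.2 × (j's share), so j prefers to contribute only if that share exceeds 1/2.2 = 0.4545; otherwise keeping the unit dominates.
Only Player B (6/13) clears that bar, contributing 34; the remaining 3 contribute 0. Total contributed: 34.
Player D keeps 34 and receives 2.2 × 34 × 2/13 = 11.51 from the maintenance fund, for a payoff of 45.51.

45.51 euros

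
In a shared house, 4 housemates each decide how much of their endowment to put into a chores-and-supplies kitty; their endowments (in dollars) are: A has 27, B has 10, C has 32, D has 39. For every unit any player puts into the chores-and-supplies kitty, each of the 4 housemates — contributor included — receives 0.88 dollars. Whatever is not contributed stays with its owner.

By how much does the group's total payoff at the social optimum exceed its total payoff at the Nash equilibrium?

272.16 dollars

The private return per contributed unit is 0.88 < 1 for everyone, so the Nash equilibrium is zero contribution and the group total is Σ E_j = 27 + 10 + 32 + 39 = 108.
Each contributed unit returns 3.520 to the group, so the social optimum is full contribution by everyone: group total = 3.520 × 108 = 380.16.
Efficiency loss = (3.520 − 1) × 108 = 272.16.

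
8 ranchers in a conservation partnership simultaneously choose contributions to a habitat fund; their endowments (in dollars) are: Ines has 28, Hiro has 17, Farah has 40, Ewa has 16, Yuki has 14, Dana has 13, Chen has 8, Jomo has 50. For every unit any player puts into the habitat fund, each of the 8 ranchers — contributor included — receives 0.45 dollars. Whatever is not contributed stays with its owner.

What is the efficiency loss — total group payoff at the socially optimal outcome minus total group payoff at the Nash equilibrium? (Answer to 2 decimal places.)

The private return per contributed unit is 0.45 < 1 for everyone, so the Nash equilibrium is zero contribution and the group total is Σ E_j = 28 + 17 + 40 + 16 + 14 + 13 + 8 + 50 = 186.
Each contributed unit returns 3.600 to the group, so the social optimum is full contribution by everyone: group total = 3.600 × 186 = 669.60.
Efficiency loss = (3.600 − 1) × 186 = 483.60.

483.60 dollars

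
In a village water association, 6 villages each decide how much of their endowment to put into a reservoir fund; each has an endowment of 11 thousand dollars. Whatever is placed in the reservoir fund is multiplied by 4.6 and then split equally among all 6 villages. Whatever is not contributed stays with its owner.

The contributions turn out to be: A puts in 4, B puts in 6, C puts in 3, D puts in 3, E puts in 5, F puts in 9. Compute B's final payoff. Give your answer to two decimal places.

28.00 thousand dollars

Total contributed: 4 + 6 + 3 + 3 + 5 + 9 = 30.
Each receives 4.6 × 30 / 6 = 23.00 from the reservoir fund.
B keeps 11 − 6 = 5, so B's payoff is 5 + 23.00 = 28.00.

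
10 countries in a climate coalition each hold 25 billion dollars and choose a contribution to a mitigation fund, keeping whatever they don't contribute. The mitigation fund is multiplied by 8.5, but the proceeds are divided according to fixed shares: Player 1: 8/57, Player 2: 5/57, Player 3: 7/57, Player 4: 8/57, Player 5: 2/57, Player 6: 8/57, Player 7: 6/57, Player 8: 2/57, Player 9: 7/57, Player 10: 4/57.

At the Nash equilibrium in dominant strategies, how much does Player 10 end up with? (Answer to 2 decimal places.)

99.56 billion dollars

For player j, contributing a unit is worthwhile iff 8.5 × (j's share) ≥ 1, i.e. iff j's share is at least 0.1176.
Player 1, Player 3, Player 4, Player 6 and Player 9 clear that bar, contributing 25 each; the remaining 5 contribute 0. Total contributed: 125.
Player 10 keeps 25 and receives 8.5 × 125 × 4/57 = 74.56 from the mitigation fund, for a payoff of 99.56.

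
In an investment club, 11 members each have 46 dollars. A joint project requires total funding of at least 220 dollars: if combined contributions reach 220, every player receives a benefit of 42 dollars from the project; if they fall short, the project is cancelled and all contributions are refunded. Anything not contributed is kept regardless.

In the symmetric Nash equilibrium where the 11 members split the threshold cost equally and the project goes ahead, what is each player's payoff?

68 dollars

Equal share of the threshold: 220/11 = 20.
At this profile no one gains by cutting their contribution: any cut drops the total below 220, the project is cancelled, contributions are refunded, and the deviator ends with 46, which is less than 46 − 20 + 42 = 68. Contributing more than 20 just wastes the excess. So contributing exactly 20 is a best response.
Each player's payoff: 46 − 20 + 42 = 68.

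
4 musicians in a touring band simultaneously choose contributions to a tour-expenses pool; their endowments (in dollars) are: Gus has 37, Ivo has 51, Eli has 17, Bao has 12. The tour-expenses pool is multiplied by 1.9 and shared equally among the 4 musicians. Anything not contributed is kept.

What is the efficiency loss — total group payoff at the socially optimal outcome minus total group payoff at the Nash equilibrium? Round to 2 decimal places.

105.30 dollars

The private return per contributed unit is 1.9/4 = 0.4750 < 1 for every player regardless of endowment, so the Nash equilibrium is zero contribution and the group total is Σ E_j = 37 + 51 + 17 + 12 = 117.
Each contributed unit returns 1.900 to the group, so the social optimum is full contribution by everyone: group total = 1.900 × 117 = 222.30.
Efficiency loss = (1.900 − 1) × 117 = 105.30.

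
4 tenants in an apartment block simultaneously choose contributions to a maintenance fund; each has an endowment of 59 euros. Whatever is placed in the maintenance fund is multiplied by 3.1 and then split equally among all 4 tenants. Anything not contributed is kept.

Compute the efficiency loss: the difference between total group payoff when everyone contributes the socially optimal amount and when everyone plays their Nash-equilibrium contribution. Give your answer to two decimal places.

Each contributed unit returns 3.1/4 = 0.7750 to its contributor — below 1 — so contributing 0 is dominant for every player. At the Nash equilibrium everyone keeps their 59, and the group total is 4 × 59 = 236.
Each contributed unit returns 3.100 to the group as a whole (0.7750 to each of 4 players), which exceeds 1, so the social optimum is full contribution: group total = 3.100 × 236 = 731.60.
Efficiency loss = 731.60 − 236 = 495.60.

495.60 euros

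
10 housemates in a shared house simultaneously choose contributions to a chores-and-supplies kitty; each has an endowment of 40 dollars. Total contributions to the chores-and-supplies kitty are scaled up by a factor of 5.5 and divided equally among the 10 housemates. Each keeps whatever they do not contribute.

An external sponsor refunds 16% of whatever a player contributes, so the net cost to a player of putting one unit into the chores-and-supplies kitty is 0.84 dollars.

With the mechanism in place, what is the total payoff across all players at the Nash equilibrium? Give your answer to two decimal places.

400.00 dollars

With the mechanism, a contributed unit returns (5.5/10) / 0.84 = 0.6548 per unit of net cost — still below 1 — so contributing 0 remains dominant for every player.
At the Nash equilibrium no one contributes; group total payoff = 10 × 40 = 400.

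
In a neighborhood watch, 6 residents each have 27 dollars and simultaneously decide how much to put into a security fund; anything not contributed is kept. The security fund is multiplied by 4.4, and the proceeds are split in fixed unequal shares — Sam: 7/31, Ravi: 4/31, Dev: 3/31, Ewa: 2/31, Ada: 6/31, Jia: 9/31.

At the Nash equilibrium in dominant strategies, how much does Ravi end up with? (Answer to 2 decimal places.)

Each unit j contributes comes back to j as 4.4 × (j's share), so j prefers to contribute only if that share exceeds 1/4.4 = 0.2273; otherwise keeping the unit dominates.
Jia alone (share 9/31) is above the threshold, contributing 27; the remaining 5 contribute 0. Total contributed: 27.
Ravi keeps 27 and receives 4.4 × 27 × 4/31 = 15.33 from the security fund, for a payoff of 42.33.

42.33 dollars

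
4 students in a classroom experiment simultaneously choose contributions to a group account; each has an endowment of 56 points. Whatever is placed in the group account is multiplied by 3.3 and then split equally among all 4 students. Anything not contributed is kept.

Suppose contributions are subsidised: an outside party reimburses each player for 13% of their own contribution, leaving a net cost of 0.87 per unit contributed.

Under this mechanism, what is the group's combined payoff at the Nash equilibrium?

The effective private return is (3.3/4) / 0.87 = 0.9483, which is still under 1, so the mechanism doesn't change anyone's dominant strategy: zero contribution.
Everyone keeps their endowment and the group total is 4 × 56 = 224.

224.00 points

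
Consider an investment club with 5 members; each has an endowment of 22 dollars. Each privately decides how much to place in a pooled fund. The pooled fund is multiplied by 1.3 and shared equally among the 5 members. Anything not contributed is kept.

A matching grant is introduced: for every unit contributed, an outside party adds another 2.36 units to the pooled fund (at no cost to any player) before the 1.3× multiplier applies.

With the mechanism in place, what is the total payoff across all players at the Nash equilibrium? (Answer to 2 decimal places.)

With the mechanism, a contributed unit returns 1.3 × 3.36 / 5 = 0.8736 per unit of net cost — still below 1 — so contributing 0 remains dominant for every player.
Everyone keeps their endowment and the group total is 5 × 22 = 110.

110.00 dollars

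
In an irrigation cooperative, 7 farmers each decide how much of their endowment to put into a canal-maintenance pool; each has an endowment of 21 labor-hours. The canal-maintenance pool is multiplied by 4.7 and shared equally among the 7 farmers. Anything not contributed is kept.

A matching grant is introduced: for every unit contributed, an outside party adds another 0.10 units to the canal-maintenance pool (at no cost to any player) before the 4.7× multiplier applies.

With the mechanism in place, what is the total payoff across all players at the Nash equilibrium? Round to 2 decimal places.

With the mechanism, a contributed unit returns 4.7 × 1.10 / 7 = 0.7386 per unit of net cost — still below 1 — so contributing 0 remains dominant for every player.
At the Nash equilibrium no one contributes; group total payoff = 7 × 21 = 147.

147.00 labor-hours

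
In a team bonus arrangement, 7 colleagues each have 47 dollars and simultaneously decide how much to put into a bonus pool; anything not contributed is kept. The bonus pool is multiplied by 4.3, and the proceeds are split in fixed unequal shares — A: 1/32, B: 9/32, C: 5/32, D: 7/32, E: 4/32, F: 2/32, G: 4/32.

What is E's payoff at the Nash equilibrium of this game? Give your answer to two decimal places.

Player j's private return per contributed unit is 4.3 × (j's share). Contributing is weakly dominant for j when that share is at least 1/4.3 = 0.2326, and contributing 0 is dominant otherwise.
The only share above 0.2326 is B's 9/32, contributing 47; the remaining 6 contribute 0. Total contributed: 47.
E keeps 47 and receives 4.3 × 47 × 4/32 = 25.26 from the bonus pool, for a payoff of 72.26.

72.26 dollars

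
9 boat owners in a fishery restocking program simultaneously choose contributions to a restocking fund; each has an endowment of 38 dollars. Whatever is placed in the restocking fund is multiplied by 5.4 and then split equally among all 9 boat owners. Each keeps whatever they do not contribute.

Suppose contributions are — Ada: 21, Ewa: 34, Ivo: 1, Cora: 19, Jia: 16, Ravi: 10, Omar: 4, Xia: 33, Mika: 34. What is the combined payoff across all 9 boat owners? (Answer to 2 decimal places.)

1098.80 dollars

Total contributed: 21 + 34 + 1 + 19 + 16 + 10 + 4 + 33 + 34 = 172; total kept: 9 × 38 − 172 = 170.
The restocking fund pays out 5.4 × 172 = 928.80 in aggregate.
Group total = 170 + 928.80 = 1098.80.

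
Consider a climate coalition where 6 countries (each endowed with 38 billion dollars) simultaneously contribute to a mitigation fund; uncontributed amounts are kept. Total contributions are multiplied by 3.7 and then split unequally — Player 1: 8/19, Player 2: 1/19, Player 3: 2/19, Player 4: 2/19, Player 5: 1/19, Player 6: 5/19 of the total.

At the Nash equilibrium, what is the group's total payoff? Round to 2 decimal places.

330.60 billion dollars

Player j's private return per contributed unit is 3.7 × (j's share). Contributing is weakly dominant for j when that share is at least 1/3.7 = 0.2703, and contributing 0 is dominant otherwise.
Only Player 1 (8/19) clears that bar, contributing 38; the remaining 5 contribute 0. Total contributed: 38.
The mitigation fund pays out 3.7 × 38 = 140.60 in total (split across the unequal shares, but the aggregate is all that matters for the group sum).
The 5 free-riders keep 38 each, adding 190. Group total = 190 + 140.60 = 330.60.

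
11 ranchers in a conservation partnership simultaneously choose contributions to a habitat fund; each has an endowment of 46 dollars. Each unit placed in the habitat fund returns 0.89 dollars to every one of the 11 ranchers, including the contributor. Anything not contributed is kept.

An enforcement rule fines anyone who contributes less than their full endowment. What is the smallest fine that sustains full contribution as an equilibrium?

5.06 dollars

Given the others contribute fully, the best deviation is to contribute 0 (any partial contribution still incurs the fine and gives up units whose private return 0.89 is below 1).
Deviating from 46 to 0 saves 46 dollars but forfeits the deviator's share of the drop in the habitat fund: 0.89 × 46 = 40.94.
So the deviation gain is 46 − 40.94 = 5.06, and the fine must be at least 5.06 dollars to wipe it out.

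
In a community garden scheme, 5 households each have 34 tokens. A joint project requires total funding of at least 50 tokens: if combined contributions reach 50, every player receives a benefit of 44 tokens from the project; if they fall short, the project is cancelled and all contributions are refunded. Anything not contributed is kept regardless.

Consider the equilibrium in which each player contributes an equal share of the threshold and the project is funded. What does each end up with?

68 tokens

Equal share of the threshold: 50/5 = 10.
At this profile no one gains by cutting their contribution: any cut drops the total below 50, the project is cancelled, contributions are refunded, and the deviator ends with 34, which is less than 34 − 10 + 44 = 68. Contributing more than 10 just wastes the excess. So contributing exactly 10 is a best response.
Each player's payoff: 34 − 10 + 44 = 68.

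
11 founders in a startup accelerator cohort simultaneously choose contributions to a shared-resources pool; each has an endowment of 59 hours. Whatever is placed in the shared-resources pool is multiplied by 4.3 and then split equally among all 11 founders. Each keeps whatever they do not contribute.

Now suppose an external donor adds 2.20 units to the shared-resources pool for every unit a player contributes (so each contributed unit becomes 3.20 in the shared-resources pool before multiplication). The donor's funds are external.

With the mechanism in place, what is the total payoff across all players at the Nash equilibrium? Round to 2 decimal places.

The effective private return per unit is now 4.3 × 3.20 / 11 = 1.2509 > 1, so every player's dominant strategy flips to full contribution.
At the Nash equilibrium everyone contributes 59. Group total payoff = 4.3 × 3.20 × 649 = 8930.24.

8930.24 hours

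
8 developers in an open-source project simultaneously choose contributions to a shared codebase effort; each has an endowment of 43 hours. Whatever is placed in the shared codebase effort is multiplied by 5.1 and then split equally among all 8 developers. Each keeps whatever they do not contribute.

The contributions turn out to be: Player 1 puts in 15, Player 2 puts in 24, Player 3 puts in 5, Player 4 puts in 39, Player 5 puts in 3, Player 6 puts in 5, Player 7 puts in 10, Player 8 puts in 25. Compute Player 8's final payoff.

Total contributed: 15 + 24 + 5 + 39 + 3 + 5 + 10 + 25 = 126.
Each receives 5.1 × 126 / 8 = 80.33 from the shared codebase effort.
Player 8 keeps 43 − 25 = 18, so Player 8's payoff is 18 + 80.33 = 98.33.

98.33 hours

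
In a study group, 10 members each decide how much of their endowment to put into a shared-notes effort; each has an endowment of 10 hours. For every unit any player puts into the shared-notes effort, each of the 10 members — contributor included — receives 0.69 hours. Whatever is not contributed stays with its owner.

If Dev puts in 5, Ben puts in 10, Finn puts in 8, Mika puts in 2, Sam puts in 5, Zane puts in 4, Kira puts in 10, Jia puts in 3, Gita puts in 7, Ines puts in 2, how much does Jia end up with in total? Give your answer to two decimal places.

45.64 hours

Total contributed: 5 + 10 + 8 + 2 + 5 + 4 + 10 + 3 + 7 + 2 = 56.
Each receives 0.69 × 56 = 38.64 from the shared-notes effort.
Jia keeps 10 − 3 = 7, so Jia's payoff is 7 + 38.64 = 45.64.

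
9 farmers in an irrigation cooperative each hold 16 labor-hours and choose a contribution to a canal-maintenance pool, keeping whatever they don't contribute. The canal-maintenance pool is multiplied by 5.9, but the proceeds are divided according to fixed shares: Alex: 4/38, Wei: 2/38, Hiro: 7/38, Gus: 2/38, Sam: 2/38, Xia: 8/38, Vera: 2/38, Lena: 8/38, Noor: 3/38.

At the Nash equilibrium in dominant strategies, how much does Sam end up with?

A player with share s gets back 5.9·s per unit contributed, so full contribution is dominant for anyone with s > 1/5.9 = 0.1695 and zero contribution is dominant for anyone below.
The shares above 0.1695 belong to Hiro, Xia and Lena, contributing 16 each; the remaining 6 contribute 0. Total contributed: 48.
Sam keeps 16 and receives 5.9 × 48 × 2/38 = 14.91 from the canal-maintenance pool, for a payoff of 30.91.

30.91 labor-hours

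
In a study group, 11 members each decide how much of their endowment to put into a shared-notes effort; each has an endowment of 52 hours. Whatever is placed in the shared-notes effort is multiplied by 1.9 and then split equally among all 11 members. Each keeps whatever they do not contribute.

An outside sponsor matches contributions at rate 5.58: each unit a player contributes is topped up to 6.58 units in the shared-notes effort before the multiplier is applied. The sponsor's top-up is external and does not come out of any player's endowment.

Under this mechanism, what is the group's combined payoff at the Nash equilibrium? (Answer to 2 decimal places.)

7151.14 hours

Under the mechanism each unit contributed yields 1.9 × 6.58 / 11 = 1.1365 back to its contributor per unit of net cost, which exceeds 1, making full contribution the dominant choice for everyone.
So the Nash equilibrium is full contribution by all 11; the group earns 1.9 × 6.58 × 572 = 7151.14.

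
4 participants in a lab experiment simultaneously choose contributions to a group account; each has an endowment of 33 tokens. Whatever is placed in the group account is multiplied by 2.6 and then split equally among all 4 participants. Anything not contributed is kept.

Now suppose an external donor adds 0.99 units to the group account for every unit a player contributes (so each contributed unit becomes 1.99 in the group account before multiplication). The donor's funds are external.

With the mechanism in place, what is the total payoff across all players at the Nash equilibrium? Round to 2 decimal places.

With the mechanism, a contributed unit returns 2.6 × 1.99 / 4 = 1.2935 per unit of net cost to the contributor — now above 1 — so contributing fully is weakly dominant for every player.
At the Nash equilibrium everyone contributes 33. Group total payoff = 2.6 × 1.99 × 132 = 682.97.

682.97 tokens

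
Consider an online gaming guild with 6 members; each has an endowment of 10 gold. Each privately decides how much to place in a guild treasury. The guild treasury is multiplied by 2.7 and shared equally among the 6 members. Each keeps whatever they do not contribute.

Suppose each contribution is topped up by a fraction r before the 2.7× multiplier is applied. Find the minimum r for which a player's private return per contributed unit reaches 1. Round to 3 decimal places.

With matching at rate r, one contributed unit becomes (1 + r) in the guild treasury and returns 2.7 × (1 + r) / 6 to the contributor.
Setting this equal to 1: 1 + r = 6/2.7 = 2.2222.
So the minimum matching rate is r = 2.2222 − 1 = 1.222.

1.222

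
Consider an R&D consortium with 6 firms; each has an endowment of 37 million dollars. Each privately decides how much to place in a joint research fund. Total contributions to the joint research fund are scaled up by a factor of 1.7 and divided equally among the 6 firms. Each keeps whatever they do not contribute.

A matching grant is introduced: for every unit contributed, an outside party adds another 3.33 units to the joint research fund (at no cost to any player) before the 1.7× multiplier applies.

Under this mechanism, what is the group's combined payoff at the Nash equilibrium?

With the mechanism, a contributed unit returns 1.7 × 4.33 / 6 = 1.2268 per unit of net cost to the contributor — now above 1 — so contributing fully is weakly dominant for every player.
So the Nash equilibrium is full contribution by all 6; the group earns 1.7 × 4.33 × 222 = 1634.14.

1634.14 million dollars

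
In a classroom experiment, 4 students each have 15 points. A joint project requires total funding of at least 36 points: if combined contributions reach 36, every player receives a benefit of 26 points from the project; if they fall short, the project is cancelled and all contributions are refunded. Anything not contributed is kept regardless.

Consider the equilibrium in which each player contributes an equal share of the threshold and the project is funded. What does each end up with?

32 points

Equal share of the threshold: 36/4 = 9.
At this profile no one gains by cutting their contribution: any cut drops the total below 36, the project is cancelled, contributions are refunded, and the deviator ends with 15, which is less than 15 − 9 + 26 = 32. Contributing more than 9 just wastes the excess. So contributing exactly 9 is a best response.
Each player's payoff: 15 − 9 + 26 = 32.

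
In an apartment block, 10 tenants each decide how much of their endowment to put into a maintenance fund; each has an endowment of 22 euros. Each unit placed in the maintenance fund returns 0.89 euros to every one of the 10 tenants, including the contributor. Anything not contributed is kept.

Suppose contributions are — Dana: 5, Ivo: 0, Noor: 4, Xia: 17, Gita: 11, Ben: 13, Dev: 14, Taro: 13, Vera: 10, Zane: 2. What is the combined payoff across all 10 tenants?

Total contributed: 5 + 0 + 4 + 17 + 11 + 13 + 14 + 13 + 10 + 2 = 89; total kept: 10 × 22 − 89 = 131.
The maintenance fund pays out 0.89 × 10 × 89 = 792.10 in aggregate.
Group total = 131 + 792.10 = 923.10.

923.10 euros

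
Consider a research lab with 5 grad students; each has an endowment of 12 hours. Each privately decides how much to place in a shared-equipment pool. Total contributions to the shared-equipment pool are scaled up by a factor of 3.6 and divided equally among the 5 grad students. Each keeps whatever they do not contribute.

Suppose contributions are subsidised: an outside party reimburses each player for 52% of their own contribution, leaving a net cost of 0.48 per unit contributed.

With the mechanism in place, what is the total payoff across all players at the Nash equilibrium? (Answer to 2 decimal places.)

With the mechanism, a contributed unit returns (3.6/5) / 0.48 = 1.5000 per unit of net cost to the contributor — now above 1 — so contributing fully is weakly dominant for every player.
At the Nash equilibrium everyone contributes 12. Group total payoff = 5 × (12 × 0.52 + 3.6 × 12) = 247.20.

247.20 hours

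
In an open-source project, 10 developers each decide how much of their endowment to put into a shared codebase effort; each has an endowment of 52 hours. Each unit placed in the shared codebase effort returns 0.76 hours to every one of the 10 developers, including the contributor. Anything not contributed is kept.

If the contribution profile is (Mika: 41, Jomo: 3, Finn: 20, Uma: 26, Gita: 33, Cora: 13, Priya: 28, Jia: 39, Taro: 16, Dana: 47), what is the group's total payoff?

2275.60 hours

Total contributed: 41 + 3 + 20 + 26 + 33 + 13 + 28 + 39 + 16 + 47 = 266; total kept: 10 × 52 − 266 = 254.
The shared codebase effort pays out 0.76 × 10 × 266 = 2021.60 in aggregate.
Group total = 254 + 2021.60 = 2275.60.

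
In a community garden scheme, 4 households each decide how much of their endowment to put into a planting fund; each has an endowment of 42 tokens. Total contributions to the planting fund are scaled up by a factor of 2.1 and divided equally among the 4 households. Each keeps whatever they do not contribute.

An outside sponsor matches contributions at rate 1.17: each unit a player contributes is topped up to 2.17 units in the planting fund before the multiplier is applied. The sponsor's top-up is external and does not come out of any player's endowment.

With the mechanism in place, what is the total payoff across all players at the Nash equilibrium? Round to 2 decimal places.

With the mechanism, a contributed unit returns 2.1 × 2.17 / 4 = 1.1393 per unit of net cost to the contributor — now above 1 — so contributing fully is weakly dominant for every player.
At the Nash equilibrium everyone contributes 42. Group total payoff = 2.1 × 2.17 × 168 = 765.58.

765.58 tokens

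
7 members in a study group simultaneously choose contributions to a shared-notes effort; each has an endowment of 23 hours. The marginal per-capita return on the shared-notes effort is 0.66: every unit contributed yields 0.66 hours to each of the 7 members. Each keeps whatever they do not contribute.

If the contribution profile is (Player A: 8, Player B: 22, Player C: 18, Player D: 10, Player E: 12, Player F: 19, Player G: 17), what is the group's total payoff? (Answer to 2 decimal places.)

544.72 hours

Total contributed: 8 + 22 + 18 + 10 + 12 + 19 + 17 = 106; total kept: 7 × 23 − 106 = 55.
The shared-notes effort pays out 0.66 × 7 × 106 = 489.72 in aggregate.
Group total = 55 + 489.72 = 544.72.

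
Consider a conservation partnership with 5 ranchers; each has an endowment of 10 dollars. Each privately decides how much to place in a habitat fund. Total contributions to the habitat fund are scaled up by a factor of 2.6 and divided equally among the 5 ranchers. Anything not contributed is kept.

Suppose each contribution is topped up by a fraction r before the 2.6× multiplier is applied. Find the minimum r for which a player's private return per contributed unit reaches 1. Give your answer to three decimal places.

With matching at rate r, one contributed unit becomes (1 + r) in the habitat fund and returns 2.6 × (1 + r) / 5 to the contributor.
Setting this equal to 1: 1 + r = 5/2.6 = 1.9231.
So the minimum matching rate is r = 1.9231 − 1 = 0.923.

0.923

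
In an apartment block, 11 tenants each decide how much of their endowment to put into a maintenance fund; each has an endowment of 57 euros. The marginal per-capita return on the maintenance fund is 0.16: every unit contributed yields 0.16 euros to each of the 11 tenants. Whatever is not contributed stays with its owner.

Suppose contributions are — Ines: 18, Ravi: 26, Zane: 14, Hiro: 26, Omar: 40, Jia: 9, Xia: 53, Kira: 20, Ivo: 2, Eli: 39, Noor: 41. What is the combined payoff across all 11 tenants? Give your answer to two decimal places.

Total contributed: 18 + 26 + 14 + 26 + 40 + 9 + 53 + 20 + 2 + 39 + 41 = 288; total kept: 11 × 57 − 288 = 339.
The maintenance fund pays out 0.16 × 11 × 288 = 506.88 in aggregate.
Group total = 339 + 506.88 = 845.88.

845.88 euros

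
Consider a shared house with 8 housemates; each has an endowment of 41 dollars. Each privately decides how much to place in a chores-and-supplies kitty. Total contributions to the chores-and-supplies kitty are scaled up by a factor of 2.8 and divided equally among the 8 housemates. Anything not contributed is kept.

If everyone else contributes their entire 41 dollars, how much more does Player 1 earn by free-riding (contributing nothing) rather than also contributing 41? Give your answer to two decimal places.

26.65 dollars

Switching from a contribution of 41 to 0 lets Player 1 keep an extra 41 dollars, but lowers the chores-and-supplies kitty by 41, which costs Player 1 their own share of that drop: 2.8/8 × 41 = 14.35.
Net gain = 41 − 14.35 = 26.65. The private return per contributed unit (0.3500) is below 1, so free-riding is indeed the best response regardless of what the others do.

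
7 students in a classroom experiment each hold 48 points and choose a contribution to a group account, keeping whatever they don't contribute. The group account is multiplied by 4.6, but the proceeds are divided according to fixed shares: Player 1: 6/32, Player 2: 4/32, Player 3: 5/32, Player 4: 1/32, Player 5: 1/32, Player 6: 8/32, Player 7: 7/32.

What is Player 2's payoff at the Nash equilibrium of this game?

103.20 points

For player j, contributing a unit is worthwhile iff 4.6 × (j's share) ≥ 1, i.e. iff j's share is at least 0.2174.
Player 6 and Player 7 are above the threshold, contributing 48 each; the remaining 5 contribute 0. Total contributed: 96.
Player 2 keeps 48 and receives 4.6 × 96 × 4/32 = 55.20 from the group account, for a payoff of 103.20.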